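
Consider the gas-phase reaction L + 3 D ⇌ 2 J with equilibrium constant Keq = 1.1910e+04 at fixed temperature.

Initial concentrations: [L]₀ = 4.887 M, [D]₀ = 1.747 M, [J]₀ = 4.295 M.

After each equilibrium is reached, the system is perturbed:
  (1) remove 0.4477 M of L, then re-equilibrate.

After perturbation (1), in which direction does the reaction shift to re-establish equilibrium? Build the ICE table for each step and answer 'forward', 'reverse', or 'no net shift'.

Direction: reverse

Q₀ = 0.708 vs Keq = 1.1910e+04 ⇒ Q<K, forward
Step 1:
                  L         D         J
  init        4.887     1.747     4.295
  Δ         -0.5548    -1.664      1.11
  eq          4.332   0.08272     5.405
  solve Keq expr → x = 0.5548; check Q = 1.1910e+04
Then remove 0.4477 M of L.
Step 2:
                  L         D         J
  init        3.885   0.08272     5.405
  Δ        0.001011  0.003034 -0.002023
  eq          3.886   0.08576     5.402
  solve Keq expr → x = -0.001011; check Q = 1.1910e+04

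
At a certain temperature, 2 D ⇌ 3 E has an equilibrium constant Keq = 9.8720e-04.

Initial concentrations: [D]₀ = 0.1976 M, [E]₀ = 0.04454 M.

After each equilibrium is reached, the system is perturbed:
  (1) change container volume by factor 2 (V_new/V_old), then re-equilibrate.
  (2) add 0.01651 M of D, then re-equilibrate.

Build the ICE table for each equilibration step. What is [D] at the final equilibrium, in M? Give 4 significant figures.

[D]_eq = 0.1145 M

Q₀ = 0.002263 vs Keq = 9.8720e-04 ⇒ Q>K, reverse
Step 1:
                  D         E
  I          0.1976   0.04454
  C        0.006669     -0.01
  E          0.2043   0.03454
  solve Keq expr → x = -0.003335; check Q = 9.8720e-04
Then change container volume by factor 2 (V_new/V_old).
Step 2:
                  D         E
  I          0.1021   0.01727
  C       -0.002732  0.004099
  E          0.0994   0.02137
  solve Keq expr → x = 0.001366; check Q = 9.8720e-04
Then add 0.01651 M of D.
Step 3:
                  D         E
  I          0.1159   0.02137
  C       -0.001408  0.002113
  E          0.1145   0.02348
  solve Keq expr → x = 7.0422e-04; check Q = 9.8720e-04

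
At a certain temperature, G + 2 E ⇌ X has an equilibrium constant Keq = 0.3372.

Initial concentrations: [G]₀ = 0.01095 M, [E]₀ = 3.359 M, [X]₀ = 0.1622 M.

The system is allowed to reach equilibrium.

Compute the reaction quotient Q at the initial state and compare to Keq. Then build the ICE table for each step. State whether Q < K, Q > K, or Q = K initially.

Q₀ = 1.313 vs Keq = 0.3372 ⇒ Q>K, reverse
Step 1:
                   G          E          X
  init       0.01095      3.359     0.1622
  Δ          0.02428    0.04855   -0.02428
  eq         0.03523      3.408     0.1379
  solve Keq expr → x = -0.02428; check Q = 0.3372

Q₀ = 1.313; Q > K (proceeds reverse)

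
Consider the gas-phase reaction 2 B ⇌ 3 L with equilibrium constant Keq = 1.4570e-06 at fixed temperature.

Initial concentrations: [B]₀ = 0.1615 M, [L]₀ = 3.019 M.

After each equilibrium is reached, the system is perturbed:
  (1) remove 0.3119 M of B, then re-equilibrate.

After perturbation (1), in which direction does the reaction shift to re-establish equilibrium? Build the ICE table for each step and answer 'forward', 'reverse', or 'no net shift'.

Direction: reverse

Q₀ = 1055 vs Keq = 1.4570e-06 ⇒ Q>K, reverse
Step 1:
                  B         L
  init       0.1615     3.019
  Δ               2        -3
  eq          2.162   0.01895
  solve Keq expr → x = -1; check Q = 1.4570e-06
Then remove 0.3119 M of B.
Step 2:
                  B         L
  init         1.85   0.01895
  Δ        0.001242 -0.001862
  eq          1.851   0.01709
  solve Keq expr → x = -6.2081e-04; check Q = 1.4570e-06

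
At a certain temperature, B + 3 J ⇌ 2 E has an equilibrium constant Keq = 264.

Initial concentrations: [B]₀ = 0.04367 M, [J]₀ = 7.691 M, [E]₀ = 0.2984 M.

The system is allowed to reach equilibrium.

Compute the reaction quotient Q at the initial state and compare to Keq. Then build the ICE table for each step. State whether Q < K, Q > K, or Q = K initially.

Q₀ = 0.004482; Q < K (proceeds forward)

Q₀ = 0.004482 vs Keq = 264 ⇒ Q<K, forward
Step 1:
                  B         J         E
  Initial   0.04367     7.691    0.2984
  Change   -0.04367    -0.131   0.08734
  Equil   1.3044e-06      7.56    0.3857
  solve Keq expr → x = 0.04367; check Q = 264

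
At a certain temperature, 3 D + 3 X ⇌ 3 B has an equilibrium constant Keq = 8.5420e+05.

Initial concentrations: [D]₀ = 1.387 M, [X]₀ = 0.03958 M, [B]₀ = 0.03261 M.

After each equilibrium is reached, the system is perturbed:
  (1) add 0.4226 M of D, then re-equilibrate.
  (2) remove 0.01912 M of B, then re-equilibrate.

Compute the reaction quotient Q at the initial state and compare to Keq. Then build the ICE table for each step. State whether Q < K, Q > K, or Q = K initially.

Q₀ = 0.2096; Q < K (proceeds forward)

Q₀ = 0.2096 vs Keq = 8.5420e+05 ⇒ Q<K, forward
Step 1:
                   D          X          B
  init         1.387    0.03958    0.03261
  Δ         -0.03902   -0.03902    0.03902
  eq           1.348 5.6005e-04    0.07163
  solve Keq expr → x = 0.01301; check Q = 8.5420e+05
Then add 0.4226 M of D.
Step 2:
                   D          X          B
  init         1.771 5.6005e-04    0.07163
  Δ       -1.3285e-04 -1.3285e-04 1.3285e-04
  eq            1.77 4.2720e-04    0.07176
  solve Keq expr → x = 4.4283e-05; check Q = 8.5420e+05
Then remove 0.01912 M of B.
Step 3:
                   D          X          B
  init          1.77 4.2720e-04    0.05264
  Δ       -1.1313e-04 -1.1313e-04 1.1313e-04
  eq            1.77 3.1407e-04    0.05276
  solve Keq expr → x = 3.7709e-05; check Q = 8.5420e+05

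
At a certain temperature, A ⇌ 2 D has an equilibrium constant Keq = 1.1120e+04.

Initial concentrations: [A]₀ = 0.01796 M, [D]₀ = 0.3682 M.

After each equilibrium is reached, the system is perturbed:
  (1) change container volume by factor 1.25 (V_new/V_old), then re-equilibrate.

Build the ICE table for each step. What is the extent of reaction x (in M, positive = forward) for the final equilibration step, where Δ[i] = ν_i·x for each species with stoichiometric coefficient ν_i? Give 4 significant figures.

Q₀ = 7.549 vs Keq = 1.1120e+04 ⇒ Q<K, forward
Step 1:
                    A           D
  init        0.01796      0.3682
  Δ          -0.01795     0.03589
  eq       1.4684e-05      0.4041
  solve Keq expr → x = 0.01795; check Q = 1.1120e+04
Then change container volume by factor 1.25 (V_new/V_old).
Step 2:
                    A           D
  init     1.1747e-05      0.3233
  Δ       -2.3492e-06  4.6984e-06
  eq       9.3982e-06      0.3233
  solve Keq expr → x = 2.3492e-06; check Q = 1.1120e+04

x = 2.3492e-06 M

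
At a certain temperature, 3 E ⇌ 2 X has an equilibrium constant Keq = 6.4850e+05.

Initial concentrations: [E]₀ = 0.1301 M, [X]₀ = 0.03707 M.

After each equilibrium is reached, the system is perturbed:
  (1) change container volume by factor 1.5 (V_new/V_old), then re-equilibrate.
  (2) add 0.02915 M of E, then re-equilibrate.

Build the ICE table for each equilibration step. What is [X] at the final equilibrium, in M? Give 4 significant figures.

[X]_eq = 0.1003 M

Q₀ = 0.624 vs Keq = 6.4850e+05 ⇒ Q<K, forward
Step 1:
                  E         X
  I          0.1301   0.03707
  C         -0.1273   0.08484
  E         0.00284    0.1219
  solve Keq expr → x = 0.04242; check Q = 6.4850e+05
Then change container volume by factor 1.5 (V_new/V_old).
Step 2:
                  E         X
  I        0.001894   0.08127
  C       2.7083e-04 -1.8055e-04
  E        0.002164   0.08109
  solve Keq expr → x = -9.0275e-05; check Q = 6.4850e+05
Then add 0.02915 M of E.
Step 3:
                  E         X
  I         0.03131   0.08109
  C        -0.02882   0.01921
  E        0.002494    0.1003
  solve Keq expr → x = 0.009607; check Q = 6.4850e+05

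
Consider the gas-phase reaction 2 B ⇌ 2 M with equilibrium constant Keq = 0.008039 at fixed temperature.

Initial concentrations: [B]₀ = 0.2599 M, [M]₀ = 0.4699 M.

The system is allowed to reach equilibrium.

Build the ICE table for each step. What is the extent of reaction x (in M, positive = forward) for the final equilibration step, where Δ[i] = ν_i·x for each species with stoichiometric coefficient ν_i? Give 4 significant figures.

x = -0.2049 M

Q₀ = 3.269 vs Keq = 0.008039 ⇒ Q>K, reverse
Step 1:
                   B          M
  init        0.2599     0.4699
  Δ           0.4098    -0.4098
  eq          0.6697    0.06005
  solve Keq expr → x = -0.2049; check Q = 0.008039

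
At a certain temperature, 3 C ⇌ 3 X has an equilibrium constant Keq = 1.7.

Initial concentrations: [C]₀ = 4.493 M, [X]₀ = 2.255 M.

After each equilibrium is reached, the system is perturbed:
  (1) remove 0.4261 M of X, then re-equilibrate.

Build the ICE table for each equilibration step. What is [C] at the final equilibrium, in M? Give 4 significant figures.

[C]_eq = 2.882 M

Q₀ = 0.1264 vs Keq = 1.7 ⇒ Q<K, forward
Step 1:
                   C          X
  init         4.493      2.255
  Δ           -1.417      1.417
  eq           3.076      3.672
  solve Keq expr → x = 0.4722; check Q = 1.7
Then remove 0.4261 M of X.
Step 2:
                   C          X
  init         3.076      3.246
  Δ          -0.1943     0.1943
  eq           2.882       3.44
  solve Keq expr → x = 0.06475; check Q = 1.7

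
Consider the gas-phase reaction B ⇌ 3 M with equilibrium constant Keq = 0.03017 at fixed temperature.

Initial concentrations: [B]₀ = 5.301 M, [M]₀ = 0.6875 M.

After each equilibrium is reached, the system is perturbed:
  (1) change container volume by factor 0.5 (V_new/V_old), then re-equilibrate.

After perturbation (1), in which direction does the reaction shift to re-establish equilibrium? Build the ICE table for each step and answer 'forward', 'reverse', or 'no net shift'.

Direction: reverse

Q₀ = 0.0613 vs Keq = 0.03017 ⇒ Q>K, reverse
Step 1:
                  B         M
  Initial     5.301    0.6875
  Change    0.04769   -0.1431
  Equil       5.349    0.5444
  solve Keq expr → x = -0.04769; check Q = 0.03017
Then change container volume by factor 0.5 (V_new/V_old).
Step 2:
                  B         M
  Initial      10.7     1.089
  Change     0.1334   -0.4001
  Equil       10.83    0.6888
  solve Keq expr → x = -0.1334; check Q = 0.03017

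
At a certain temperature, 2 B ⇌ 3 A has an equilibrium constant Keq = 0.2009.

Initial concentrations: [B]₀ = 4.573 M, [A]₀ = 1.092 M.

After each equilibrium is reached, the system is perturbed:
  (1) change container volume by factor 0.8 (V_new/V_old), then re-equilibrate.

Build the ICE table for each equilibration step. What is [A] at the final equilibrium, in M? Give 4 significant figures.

Q₀ = 0.06227 vs Keq = 0.2009 ⇒ Q<K, forward
Step 1:
                   B          A
  Initial      4.573      1.092
  Change     -0.3001     0.4502
  Equil        4.273      1.542
  solve Keq expr → x = 0.1501; check Q = 0.2009
Then change container volume by factor 0.8 (V_new/V_old).
Step 2:
                   B          A
  Initial      5.341      1.928
  Change     0.08021    -0.1203
  Equil        5.421      1.807
  solve Keq expr → x = -0.0401; check Q = 0.2009

[A]_eq = 1.807 M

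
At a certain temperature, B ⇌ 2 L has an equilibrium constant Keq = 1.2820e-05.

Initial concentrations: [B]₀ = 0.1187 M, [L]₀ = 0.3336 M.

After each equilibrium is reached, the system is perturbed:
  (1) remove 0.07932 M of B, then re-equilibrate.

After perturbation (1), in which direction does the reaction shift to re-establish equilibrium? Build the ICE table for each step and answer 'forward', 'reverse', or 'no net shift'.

Direction: reverse

Q₀ = 0.9376 vs Keq = 1.2820e-05 ⇒ Q>K, reverse
Step 1:
                  B         L
  init       0.1187    0.3336
  Δ          0.1658   -0.3317
  eq         0.2845   0.00191
  solve Keq expr → x = -0.1658; check Q = 1.2820e-05
Then remove 0.07932 M of B.
Step 2:
                  B         L
  init       0.2052   0.00191
  Δ       1.4367e-04 -2.8734e-04
  eq         0.2054  0.001623
  solve Keq expr → x = -1.4367e-04; check Q = 1.2820e-05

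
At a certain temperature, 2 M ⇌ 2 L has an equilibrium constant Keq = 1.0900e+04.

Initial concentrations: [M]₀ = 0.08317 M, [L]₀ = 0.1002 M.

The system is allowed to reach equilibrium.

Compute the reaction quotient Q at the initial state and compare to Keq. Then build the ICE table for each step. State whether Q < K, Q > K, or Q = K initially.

Q₀ = 1.451 vs Keq = 1.0900e+04 ⇒ Q<K, forward
Step 1:
                   M          L
  I          0.08317     0.1002
  C         -0.08143    0.08143
  E          0.00174     0.1816
  solve Keq expr → x = 0.04072; check Q = 1.0900e+04

Q₀ = 1.451; Q < K (proceeds forward)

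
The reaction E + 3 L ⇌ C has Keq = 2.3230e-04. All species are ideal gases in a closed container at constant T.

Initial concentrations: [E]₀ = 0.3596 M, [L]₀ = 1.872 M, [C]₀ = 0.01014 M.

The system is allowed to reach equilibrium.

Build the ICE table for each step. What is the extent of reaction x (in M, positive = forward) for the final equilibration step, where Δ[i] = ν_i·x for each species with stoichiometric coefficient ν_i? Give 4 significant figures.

Q₀ = 0.004298 vs Keq = 2.3230e-04 ⇒ Q>K, reverse
Step 1:
                   E          L          C
  Initial     0.3596      1.872    0.01014
  Change    0.009551    0.02865  -0.009551
  Equil       0.3692      1.901 5.8879e-04
  solve Keq expr → x = -0.009551; check Q = 2.3230e-04

x = -0.009551 M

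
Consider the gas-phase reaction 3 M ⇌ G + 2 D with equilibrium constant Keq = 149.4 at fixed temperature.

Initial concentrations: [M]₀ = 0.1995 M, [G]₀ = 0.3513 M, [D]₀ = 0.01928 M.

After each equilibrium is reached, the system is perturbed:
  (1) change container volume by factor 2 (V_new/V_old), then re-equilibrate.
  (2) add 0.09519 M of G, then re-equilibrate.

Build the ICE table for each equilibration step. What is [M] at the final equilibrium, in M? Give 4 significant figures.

[M]_eq = 0.01989 M

Q₀ = 0.01645 vs Keq = 149.4 ⇒ Q<K, forward
Step 1:
                  M         G         D
  I          0.1995    0.3513   0.01928
  C          -0.164   0.05465    0.1093
  E         0.03555     0.406    0.1286
  solve Keq expr → x = 0.05465; check Q = 149.4
Then change container volume by factor 2 (V_new/V_old).
Step 2:
                  M         G         D
  I         0.01777     0.203   0.06429
  C               0         0         0
  E         0.01777     0.203   0.06429
  solve Keq expr → x = 0; check Q = 149.4
Then add 0.09519 M of G.
Step 3:
                  M         G         D
  I         0.01777    0.2982   0.06429
  C        0.002118 -7.0608e-04 -0.001412
  E         0.01989    0.2975   0.06288
  solve Keq expr → x = -7.0608e-04; check Q = 149.4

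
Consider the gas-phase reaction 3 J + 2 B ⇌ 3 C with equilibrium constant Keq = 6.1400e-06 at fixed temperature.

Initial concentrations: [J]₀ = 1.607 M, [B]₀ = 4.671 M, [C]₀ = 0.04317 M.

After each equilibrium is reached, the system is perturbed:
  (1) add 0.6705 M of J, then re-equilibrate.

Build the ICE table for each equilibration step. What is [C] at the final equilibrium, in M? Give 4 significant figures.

Q₀ = 8.8854e-07 vs Keq = 6.1400e-06 ⇒ Q<K, forward
Step 1:
                   J          B          C
  init         1.607      4.671    0.04317
  Δ         -0.03689   -0.02459    0.03689
  eq            1.57      4.646    0.08006
  solve Keq expr → x = 0.0123; check Q = 6.1400e-06
Then add 0.6705 M of J.
Step 2:
                   J          B          C
  init         2.241      4.646    0.08006
  Δ          -0.0322   -0.02147     0.0322
  eq           2.208      4.625     0.1123
  solve Keq expr → x = 0.01073; check Q = 6.1400e-06

[C]_eq = 0.1123 M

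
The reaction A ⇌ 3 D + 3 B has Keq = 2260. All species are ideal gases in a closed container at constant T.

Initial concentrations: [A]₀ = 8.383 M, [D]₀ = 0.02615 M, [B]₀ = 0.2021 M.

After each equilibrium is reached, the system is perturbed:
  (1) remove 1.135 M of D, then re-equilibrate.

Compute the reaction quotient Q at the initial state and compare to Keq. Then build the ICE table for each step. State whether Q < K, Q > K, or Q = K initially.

Q₀ = 1.7608e-08; Q < K (proceeds forward)

Q₀ = 1.7608e-08 vs Keq = 2260 ⇒ Q<K, forward
Step 1:
                    A           D           B
  init          8.383     0.02615      0.2021
  Δ            -1.623       4.868       4.868
  eq             6.76       4.894        5.07
  solve Keq expr → x = 1.623; check Q = 2260
Then remove 1.135 M of D.
Step 2:
                    A           D           B
  init           6.76       3.759        5.07
  Δ           -0.1952      0.5856      0.5856
  eq            6.565       4.345       5.656
  solve Keq expr → x = 0.1952; check Q = 2260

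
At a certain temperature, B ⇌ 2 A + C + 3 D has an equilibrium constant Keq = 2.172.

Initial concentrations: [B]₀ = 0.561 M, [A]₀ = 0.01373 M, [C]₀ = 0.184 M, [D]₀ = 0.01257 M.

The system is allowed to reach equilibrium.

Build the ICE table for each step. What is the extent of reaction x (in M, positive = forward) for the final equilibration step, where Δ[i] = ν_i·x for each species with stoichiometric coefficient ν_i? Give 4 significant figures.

x = 0.3665 M

Q₀ = 1.2280e-10 vs Keq = 2.172 ⇒ Q<K, forward
Step 1:
                   B          A          C          D
  Initial      0.561    0.01373      0.184    0.01257
  Change     -0.3665     0.7331     0.3665        1.1
  Equil       0.1945     0.7468     0.5505      1.112
  solve Keq expr → x = 0.3665; check Q = 2.172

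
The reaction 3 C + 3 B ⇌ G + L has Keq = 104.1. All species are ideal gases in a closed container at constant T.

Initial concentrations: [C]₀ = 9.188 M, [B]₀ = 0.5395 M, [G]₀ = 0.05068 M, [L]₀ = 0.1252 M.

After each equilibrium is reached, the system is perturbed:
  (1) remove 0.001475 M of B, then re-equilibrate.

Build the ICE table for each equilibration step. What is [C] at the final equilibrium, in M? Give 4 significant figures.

Q₀ = 5.2096e-05 vs Keq = 104.1 ⇒ Q<K, forward
Step 1:
                    C           B           G           L
  init          9.188      0.5395     0.05068      0.1252
  Δ           -0.5295     -0.5295      0.1765      0.1765
  eq            8.659     0.01005      0.2272      0.3017
  solve Keq expr → x = 0.1765; check Q = 104.1
Then remove 0.001475 M of B.
Step 2:
                    C           B           G           L
  init          8.659    0.008572      0.2272      0.3017
  Δ          0.001461    0.001461 -4.8691e-04 -4.8691e-04
  eq             8.66     0.01003      0.2267      0.3012
  solve Keq expr → x = -4.8691e-04; check Q = 104.1

[C]_eq = 8.66 M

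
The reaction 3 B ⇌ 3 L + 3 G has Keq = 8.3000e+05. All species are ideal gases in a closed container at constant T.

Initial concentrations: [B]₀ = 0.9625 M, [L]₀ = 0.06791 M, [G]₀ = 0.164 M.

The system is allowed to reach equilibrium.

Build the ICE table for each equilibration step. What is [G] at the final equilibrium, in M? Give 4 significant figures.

[G]_eq = 1.114 M

Q₀ = 1.5493e-06 vs Keq = 8.3000e+05 ⇒ Q<K, forward
Step 1:
                   B          L          G
  I           0.9625    0.06791      0.164
  C          -0.9504     0.9504     0.9504
  E          0.01208      1.018      1.114
  solve Keq expr → x = 0.3168; check Q = 8.3000e+05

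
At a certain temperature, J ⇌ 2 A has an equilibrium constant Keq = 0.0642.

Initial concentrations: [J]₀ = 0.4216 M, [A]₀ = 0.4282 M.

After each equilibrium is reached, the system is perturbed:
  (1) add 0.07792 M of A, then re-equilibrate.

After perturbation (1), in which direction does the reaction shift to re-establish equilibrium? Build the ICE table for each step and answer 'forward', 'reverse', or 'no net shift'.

Direction: reverse

Q₀ = 0.4349 vs Keq = 0.0642 ⇒ Q>K, reverse
Step 1:
                  J         A
  I          0.4216    0.4282
  C          0.1208   -0.2416
  E          0.5424    0.1866
  solve Keq expr → x = -0.1208; check Q = 0.0642
Then add 0.07792 M of A.
Step 2:
                  J         A
  I          0.5424    0.2645
  C         0.03592  -0.07184
  E          0.5783    0.1927
  solve Keq expr → x = -0.03592; check Q = 0.0642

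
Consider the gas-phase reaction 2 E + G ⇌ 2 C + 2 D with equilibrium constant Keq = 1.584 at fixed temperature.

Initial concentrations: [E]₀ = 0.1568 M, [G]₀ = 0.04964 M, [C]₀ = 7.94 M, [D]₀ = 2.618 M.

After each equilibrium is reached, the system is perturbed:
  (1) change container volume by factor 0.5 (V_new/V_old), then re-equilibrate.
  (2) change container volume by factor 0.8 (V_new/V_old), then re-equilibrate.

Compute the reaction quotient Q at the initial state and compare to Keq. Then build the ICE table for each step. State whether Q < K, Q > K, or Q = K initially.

Q₀ = 3.5404e+05 vs Keq = 1.584 ⇒ Q>K, reverse
Step 1:
                    E           G           C           D
  init         0.1568     0.04964        7.94       2.618
  Δ             2.106       1.053      -2.106      -2.106
  eq            2.262       1.102       5.834      0.5124
  solve Keq expr → x = -1.053; check Q = 1.584
Then change container volume by factor 0.5 (V_new/V_old).
Step 2:
                    E           G           C           D
  init          4.525       2.205       11.67       1.025
  Δ            0.2285      0.1143     -0.2285     -0.2285
  eq            4.753       2.319       11.44      0.7963
  solve Keq expr → x = -0.1143; check Q = 1.584
Then change container volume by factor 0.8 (V_new/V_old).
Step 3:
                    E           G           C           D
  init          5.942       2.899        14.3      0.9954
  Δ           0.08138     0.04069    -0.08138    -0.08138
  eq            6.023        2.94       14.22       0.914
  solve Keq expr → x = -0.04069; check Q = 1.584

Q₀ = 3.5404e+05; Q > K (proceeds reverse)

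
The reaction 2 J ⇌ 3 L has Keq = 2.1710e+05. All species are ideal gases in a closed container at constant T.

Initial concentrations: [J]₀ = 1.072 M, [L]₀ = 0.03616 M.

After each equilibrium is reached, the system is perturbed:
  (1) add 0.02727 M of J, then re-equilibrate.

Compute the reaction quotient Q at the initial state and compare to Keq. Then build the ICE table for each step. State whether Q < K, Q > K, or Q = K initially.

Q₀ = 4.1143e-05 vs Keq = 2.1710e+05 ⇒ Q<K, forward
Step 1:
                  J         L
  Initial     1.072   0.03616
  Change     -1.068     1.601
  Equil    0.004497     1.637
  solve Keq expr → x = 0.5338; check Q = 2.1710e+05
Then add 0.02727 M of J.
Step 2:
                  J         L
  Initial   0.03177     1.637
  Change    -0.0271   0.04065
  Equil    0.004665     1.678
  solve Keq expr → x = 0.01355; check Q = 2.1710e+05

Q₀ = 4.1143e-05; Q < K (proceeds forward)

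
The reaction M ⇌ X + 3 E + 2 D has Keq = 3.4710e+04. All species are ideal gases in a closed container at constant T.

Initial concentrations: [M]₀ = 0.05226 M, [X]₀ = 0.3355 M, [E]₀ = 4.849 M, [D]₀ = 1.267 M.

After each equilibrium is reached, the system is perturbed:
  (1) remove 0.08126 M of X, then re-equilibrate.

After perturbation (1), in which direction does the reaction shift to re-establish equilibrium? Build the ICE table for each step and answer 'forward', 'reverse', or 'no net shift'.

Q₀ = 1175 vs Keq = 3.4710e+04 ⇒ Q<K, forward
Step 1:
                   M          X          E          D
  Initial    0.05226     0.3355      4.849      1.267
  Change    -0.04967    0.04967      0.149    0.09935
  Equil     0.002587     0.3852      4.998      1.366
  solve Keq expr → x = 0.04967; check Q = 3.4710e+04
Then remove 0.08126 M of X.
Step 2:
                   M          X          E          D
  Initial   0.002587     0.3039      4.998      1.366
  Change  -5.3688e-04 5.3688e-04   0.001611   0.001074
  Equil      0.00205     0.3045          5      1.367
  solve Keq expr → x = 5.3688e-04; check Q = 3.4710e+04

Direction: forward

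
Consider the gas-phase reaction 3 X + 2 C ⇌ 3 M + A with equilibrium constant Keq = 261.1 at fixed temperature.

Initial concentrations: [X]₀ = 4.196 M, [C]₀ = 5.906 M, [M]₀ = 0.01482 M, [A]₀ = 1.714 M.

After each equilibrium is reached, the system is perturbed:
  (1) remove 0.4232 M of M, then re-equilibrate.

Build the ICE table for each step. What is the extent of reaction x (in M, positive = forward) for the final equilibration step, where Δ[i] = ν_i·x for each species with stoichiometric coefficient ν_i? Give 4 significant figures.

x = 0.01221 M

Q₀ = 2.1650e-09 vs Keq = 261.1 ⇒ Q<K, forward
Step 1:
                   X          C          M          A
  I            4.196      5.906    0.01482      1.714
  C           -3.812     -2.541      3.812      1.271
  E           0.3839      3.365      3.827      2.985
  solve Keq expr → x = 1.271; check Q = 261.1
Then remove 0.4232 M of M.
Step 2:
                   X          C          M          A
  I           0.3839      3.365      3.404      2.985
  C         -0.03663   -0.02442    0.03663    0.01221
  E           0.3473       3.34       3.44      2.997
  solve Keq expr → x = 0.01221; check Q = 261.1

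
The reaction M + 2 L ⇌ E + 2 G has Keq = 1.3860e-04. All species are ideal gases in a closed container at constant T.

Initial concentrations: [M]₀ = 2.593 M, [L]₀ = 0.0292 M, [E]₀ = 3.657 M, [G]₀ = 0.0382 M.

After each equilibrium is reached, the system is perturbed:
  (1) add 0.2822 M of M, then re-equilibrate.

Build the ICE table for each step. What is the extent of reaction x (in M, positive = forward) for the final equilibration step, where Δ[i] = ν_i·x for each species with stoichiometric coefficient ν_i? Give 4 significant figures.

x = 1.7336e-05 M

Q₀ = 2.414 vs Keq = 1.3860e-04 ⇒ Q>K, reverse
Step 1:
                    M           L           E           G
  Initial       2.593      0.0292       3.657      0.0382
  Change      0.01877     0.03753    -0.01877    -0.03753
  Equil         2.612     0.06673       3.638  6.6566e-04
  solve Keq expr → x = -0.01877; check Q = 1.3860e-04
Then add 0.2822 M of M.
Step 2:
                    M           L           E           G
  Initial       2.894     0.06673       3.638  6.6566e-04
  Change  -1.7336e-05 -3.4672e-05  1.7336e-05  3.4672e-05
  Equil         2.894      0.0667       3.638  7.0033e-04
  solve Keq expr → x = 1.7336e-05; check Q = 1.3860e-04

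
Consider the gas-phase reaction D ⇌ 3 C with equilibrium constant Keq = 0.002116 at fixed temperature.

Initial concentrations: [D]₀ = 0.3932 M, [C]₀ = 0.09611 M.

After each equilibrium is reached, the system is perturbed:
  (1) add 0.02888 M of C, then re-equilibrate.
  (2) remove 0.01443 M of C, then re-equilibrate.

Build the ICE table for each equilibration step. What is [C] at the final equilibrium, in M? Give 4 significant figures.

Q₀ = 0.002258 vs Keq = 0.002116 ⇒ Q>K, reverse
Step 1:
                  D         C
  init       0.3932   0.09611
  Δ       6.6766e-04 -0.002003
  eq         0.3939   0.09411
  solve Keq expr → x = -6.6766e-04; check Q = 0.002116
Then add 0.02888 M of C.
Step 2:
                  D         C
  init       0.3939     0.123
  Δ         0.00938  -0.02814
  eq         0.4032   0.09485
  solve Keq expr → x = -0.00938; check Q = 0.002116
Then remove 0.01443 M of C.
Step 3:
                  D         C
  init       0.4032   0.08042
  Δ       -0.004687   0.01406
  eq         0.3986   0.09448
  solve Keq expr → x = 0.004687; check Q = 0.002116

[C]_eq = 0.09448 M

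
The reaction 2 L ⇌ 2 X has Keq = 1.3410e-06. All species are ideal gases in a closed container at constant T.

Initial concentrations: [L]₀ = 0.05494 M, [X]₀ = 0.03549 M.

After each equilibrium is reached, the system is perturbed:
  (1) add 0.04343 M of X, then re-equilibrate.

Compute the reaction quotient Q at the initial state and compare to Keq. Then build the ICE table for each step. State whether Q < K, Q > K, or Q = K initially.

Q₀ = 0.4173 vs Keq = 1.3410e-06 ⇒ Q>K, reverse
Step 1:
                   L          X
  I          0.05494    0.03549
  C          0.03539   -0.03539
  E          0.09033 1.0460e-04
  solve Keq expr → x = -0.01769; check Q = 1.3410e-06
Then add 0.04343 M of X.
Step 2:
                   L          X
  I          0.09033    0.04353
  C          0.04338   -0.04338
  E           0.1337 1.5483e-04
  solve Keq expr → x = -0.02169; check Q = 1.3410e-06

Q₀ = 0.4173; Q > K (proceeds reverse)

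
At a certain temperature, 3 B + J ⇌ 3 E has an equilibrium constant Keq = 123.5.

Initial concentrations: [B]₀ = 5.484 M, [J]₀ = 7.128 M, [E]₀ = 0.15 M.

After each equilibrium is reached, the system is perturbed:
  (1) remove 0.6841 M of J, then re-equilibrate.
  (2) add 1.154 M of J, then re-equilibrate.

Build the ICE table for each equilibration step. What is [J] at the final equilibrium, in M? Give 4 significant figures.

Q₀ = 2.8709e-06 vs Keq = 123.5 ⇒ Q<K, forward
Step 1:
                   B          J          E
  Initial      5.484      7.128       0.15
  Change      -4.908     -1.636      4.908
  Equil       0.5757      5.492      5.058
  solve Keq expr → x = 1.636; check Q = 123.5
Then remove 0.6841 M of J.
Step 2:
                   B          J          E
  Initial     0.5757      4.808      5.058
  Change     0.02304   0.007681   -0.02304
  Equil       0.5988      4.815      5.035
  solve Keq expr → x = -0.007681; check Q = 123.5
Then add 1.154 M of J.
Step 3:
                   B          J          E
  Initial     0.5988      5.969      5.035
  Change    -0.03691    -0.0123    0.03691
  Equil       0.5619      5.957      5.072
  solve Keq expr → x = 0.0123; check Q = 123.5

[J]_eq = 5.957 M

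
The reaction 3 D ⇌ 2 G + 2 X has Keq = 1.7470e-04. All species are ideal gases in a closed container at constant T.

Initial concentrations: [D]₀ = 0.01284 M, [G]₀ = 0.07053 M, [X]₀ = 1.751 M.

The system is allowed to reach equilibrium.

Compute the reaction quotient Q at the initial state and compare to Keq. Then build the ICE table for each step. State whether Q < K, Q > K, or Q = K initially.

Q₀ = 7205 vs Keq = 1.7470e-04 ⇒ Q>K, reverse
Step 1:
                    D           G           X
  I           0.01284     0.07053       1.751
  C            0.1053    -0.07021    -0.07021
  E            0.1182  3.1939e-04       1.681
  solve Keq expr → x = -0.03511; check Q = 1.7470e-04

Q₀ = 7205; Q > K (proceeds reverse)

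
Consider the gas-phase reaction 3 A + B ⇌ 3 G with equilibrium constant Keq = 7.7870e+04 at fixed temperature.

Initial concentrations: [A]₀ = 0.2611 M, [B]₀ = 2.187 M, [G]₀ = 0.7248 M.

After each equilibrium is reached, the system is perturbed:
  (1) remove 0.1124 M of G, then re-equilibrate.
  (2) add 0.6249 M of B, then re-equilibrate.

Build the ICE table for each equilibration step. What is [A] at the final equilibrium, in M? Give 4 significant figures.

[A]_eq = 0.0144 M

Q₀ = 9.781 vs Keq = 7.7870e+04 ⇒ Q<K, forward
Step 1:
                   A          B          G
  Initial     0.2611      2.187     0.7248
  Change     -0.2434   -0.08114     0.2434
  Equil      0.01769      2.106     0.9682
  solve Keq expr → x = 0.08114; check Q = 7.7870e+04
Then remove 0.1124 M of G.
Step 2:
                   A          B          G
  Initial    0.01769      2.106     0.8558
  Change   -0.002015 -6.7168e-04   0.002015
  Equil      0.01567      2.105     0.8578
  solve Keq expr → x = 6.7168e-04; check Q = 7.7870e+04
Then add 0.6249 M of B.
Step 3:
                   A          B          G
  Initial    0.01567       2.73     0.8578
  Change   -0.001279 -4.2623e-04   0.001279
  Equil       0.0144       2.73     0.8591
  solve Keq expr → x = 4.2623e-04; check Q = 7.7870e+04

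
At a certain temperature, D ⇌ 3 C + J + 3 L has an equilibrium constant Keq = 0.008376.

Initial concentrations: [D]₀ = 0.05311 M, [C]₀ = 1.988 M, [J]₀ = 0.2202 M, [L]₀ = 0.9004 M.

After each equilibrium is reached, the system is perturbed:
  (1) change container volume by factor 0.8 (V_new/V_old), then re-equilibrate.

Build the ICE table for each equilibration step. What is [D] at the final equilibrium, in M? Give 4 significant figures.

Q₀ = 23.78 vs Keq = 0.008376 ⇒ Q>K, reverse
Step 1:
                  D         C         J         L
  I         0.05311     1.988    0.2202    0.9004
  C          0.1956   -0.5869   -0.1956   -0.5869
  E          0.2487     1.401   0.02458    0.3135
  solve Keq expr → x = -0.1956; check Q = 0.008376
Then change container volume by factor 0.8 (V_new/V_old).
Step 2:
                  D         C         J         L
  I          0.3109     1.751   0.03072    0.3919
  C         0.01674  -0.05023  -0.01674  -0.05023
  E          0.3277     1.701   0.01398    0.3417
  solve Keq expr → x = -0.01674; check Q = 0.008376

[D]_eq = 0.3277 M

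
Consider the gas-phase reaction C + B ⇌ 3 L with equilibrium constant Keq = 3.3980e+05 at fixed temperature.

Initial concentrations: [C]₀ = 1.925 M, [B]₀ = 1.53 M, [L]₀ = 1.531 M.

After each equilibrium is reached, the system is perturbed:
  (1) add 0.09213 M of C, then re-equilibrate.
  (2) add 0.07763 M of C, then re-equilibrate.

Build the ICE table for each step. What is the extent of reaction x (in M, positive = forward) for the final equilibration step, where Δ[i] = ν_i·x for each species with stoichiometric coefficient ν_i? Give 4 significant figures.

x = 1.8833e-04 M

Q₀ = 1.218 vs Keq = 3.3980e+05 ⇒ Q<K, forward
Step 1:
                    C           B           L
  init          1.925        1.53       1.531
  Δ            -1.528      -1.528       4.585
  eq           0.3967    0.001697       6.116
  solve Keq expr → x = 1.528; check Q = 3.3980e+05
Then add 0.09213 M of C.
Step 2:
                    C           B           L
  init         0.4888    0.001697       6.116
  Δ       -3.1831e-04 -3.1831e-04  9.5492e-04
  eq           0.4885    0.001379       6.117
  solve Keq expr → x = 3.1831e-04; check Q = 3.3980e+05
Then add 0.07763 M of C.
Step 3:
                    C           B           L
  init         0.5661    0.001379       6.117
  Δ       -1.8833e-04 -1.8833e-04  5.6500e-04
  eq            0.566     0.00119       6.117
  solve Keq expr → x = 1.8833e-04; check Q = 3.3980e+05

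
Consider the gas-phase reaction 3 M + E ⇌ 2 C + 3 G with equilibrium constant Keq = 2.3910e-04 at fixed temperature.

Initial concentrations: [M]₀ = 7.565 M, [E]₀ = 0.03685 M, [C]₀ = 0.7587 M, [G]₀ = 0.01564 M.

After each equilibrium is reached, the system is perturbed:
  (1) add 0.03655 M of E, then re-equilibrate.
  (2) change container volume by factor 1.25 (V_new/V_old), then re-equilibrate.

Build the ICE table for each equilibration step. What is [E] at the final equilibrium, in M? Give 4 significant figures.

Q₀ = 1.3803e-07 vs Keq = 2.3910e-04 ⇒ Q<K, forward
Step 1:
                    M           E           C           G
  Initial       7.565     0.03685      0.7587     0.01564
  Change     -0.08813    -0.02938     0.05876     0.08813
  Equil         7.477    0.007472      0.8175      0.1038
  solve Keq expr → x = 0.02938; check Q = 2.3910e-04
Then add 0.03655 M of E.
Step 2:
                    M           E           C           G
  Initial       7.477     0.04402      0.8175      0.1038
  Change     -0.05053    -0.01684     0.03369     0.05053
  Equil         7.426     0.02718      0.8511      0.1543
  solve Keq expr → x = 0.01684; check Q = 2.3910e-04
Then change container volume by factor 1.25 (V_new/V_old).
Step 3:
                    M           E           C           G
  Initial       5.941     0.02174      0.6809      0.1234
  Change    -0.005282   -0.001761    0.003522    0.005282
  Equil         5.936     0.01998      0.6844      0.1287
  solve Keq expr → x = 0.001761; check Q = 2.3910e-04

[E]_eq = 0.01998 M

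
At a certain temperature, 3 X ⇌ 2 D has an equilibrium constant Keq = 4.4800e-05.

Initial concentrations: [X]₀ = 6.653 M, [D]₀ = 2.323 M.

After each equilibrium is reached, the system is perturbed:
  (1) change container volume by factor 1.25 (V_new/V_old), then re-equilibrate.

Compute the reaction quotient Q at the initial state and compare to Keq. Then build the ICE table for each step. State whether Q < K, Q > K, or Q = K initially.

Q₀ = 0.01833; Q > K (proceeds reverse)

Q₀ = 0.01833 vs Keq = 4.4800e-05 ⇒ Q>K, reverse
Step 1:
                   X          D
  I            6.653      2.323
  C            3.175     -2.117
  E            9.828     0.2062
  solve Keq expr → x = -1.058; check Q = 4.4800e-05
Then change container volume by factor 1.25 (V_new/V_old).
Step 2:
                   X          D
  I            7.863      0.165
  C          0.02507   -0.01671
  E            7.888     0.1483
  solve Keq expr → x = -0.008356; check Q = 4.4800e-05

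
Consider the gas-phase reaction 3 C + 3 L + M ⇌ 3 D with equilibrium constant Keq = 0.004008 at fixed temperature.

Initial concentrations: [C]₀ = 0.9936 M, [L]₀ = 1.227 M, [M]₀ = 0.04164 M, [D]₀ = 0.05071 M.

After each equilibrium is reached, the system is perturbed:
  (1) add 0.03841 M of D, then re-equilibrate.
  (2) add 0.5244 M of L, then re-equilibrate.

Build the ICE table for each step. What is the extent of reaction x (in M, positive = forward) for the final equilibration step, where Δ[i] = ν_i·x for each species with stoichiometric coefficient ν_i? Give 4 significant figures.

Q₀ = 0.001728 vs Keq = 0.004008 ⇒ Q<K, forward
Step 1:
                    C           L           M           D
  Initial      0.9936       1.227     0.04164     0.05071
  Change      -0.0126     -0.0126   -0.004199      0.0126
  Equil         0.981       1.214     0.03744     0.06331
  solve Keq expr → x = 0.004199; check Q = 0.004008
Then add 0.03841 M of D.
Step 2:
                    C           L           M           D
  Initial       0.981       1.214     0.03744      0.1017
  Change      0.02952     0.02952    0.009839    -0.02952
  Equil         1.011       1.244     0.04728      0.0722
  solve Keq expr → x = -0.009839; check Q = 0.004008
Then add 0.5244 M of L.
Step 3:
                    C           L           M           D
  Initial       1.011       1.768     0.04728      0.0722
  Change     -0.02167    -0.02167   -0.007224     0.02167
  Equil        0.9888       1.747     0.04006     0.09387
  solve Keq expr → x = 0.007224; check Q = 0.004008

x = 0.007224 M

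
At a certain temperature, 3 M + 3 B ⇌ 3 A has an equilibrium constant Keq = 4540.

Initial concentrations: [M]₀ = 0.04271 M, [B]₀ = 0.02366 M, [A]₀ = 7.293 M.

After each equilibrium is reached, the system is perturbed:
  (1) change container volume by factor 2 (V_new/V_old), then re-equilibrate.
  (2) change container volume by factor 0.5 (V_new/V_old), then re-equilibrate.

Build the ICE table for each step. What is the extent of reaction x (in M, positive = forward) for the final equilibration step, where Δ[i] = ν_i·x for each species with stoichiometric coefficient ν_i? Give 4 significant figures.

x = 0.08219 M

Q₀ = 3.7591e+11 vs Keq = 4540 ⇒ Q>K, reverse
Step 1:
                  M         B         A
  Initial   0.04271   0.02366     7.293
  Change     0.6025    0.6025   -0.6025
  Equil      0.6452    0.6262      6.69
  solve Keq expr → x = -0.2008; check Q = 4540
Then change container volume by factor 2 (V_new/V_old).
Step 2:
                  M         B         A
  Initial    0.3226    0.3131     3.345
  Change     0.1233    0.1233   -0.1233
  Equil      0.4459    0.4364     3.222
  solve Keq expr → x = -0.04109; check Q = 4540
Then change container volume by factor 0.5 (V_new/V_old).
Step 3:
                  M         B         A
  Initial    0.8918    0.8728     6.444
  Change    -0.2466   -0.2466    0.2466
  Equil      0.6452    0.6262      6.69
  solve Keq expr → x = 0.08219; check Q = 4540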